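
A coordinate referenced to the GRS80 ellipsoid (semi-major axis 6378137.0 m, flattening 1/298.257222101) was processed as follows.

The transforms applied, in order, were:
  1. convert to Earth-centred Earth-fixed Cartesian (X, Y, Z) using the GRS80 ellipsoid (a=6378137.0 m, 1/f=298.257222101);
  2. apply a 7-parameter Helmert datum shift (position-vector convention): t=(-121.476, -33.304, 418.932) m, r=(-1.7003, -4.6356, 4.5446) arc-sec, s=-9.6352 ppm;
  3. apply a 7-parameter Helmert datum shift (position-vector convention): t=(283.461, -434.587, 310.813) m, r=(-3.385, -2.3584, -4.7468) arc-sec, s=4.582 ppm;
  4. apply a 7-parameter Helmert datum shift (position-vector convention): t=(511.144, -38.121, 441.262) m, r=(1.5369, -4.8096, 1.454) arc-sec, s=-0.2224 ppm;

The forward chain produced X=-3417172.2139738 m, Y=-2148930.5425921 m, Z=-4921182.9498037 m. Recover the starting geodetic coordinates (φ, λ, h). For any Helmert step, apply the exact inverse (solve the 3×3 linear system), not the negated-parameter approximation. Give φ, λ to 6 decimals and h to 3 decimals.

start: X=-3417172.2140, Y=-2148930.5426, Z=-4921182.9498 m
→ Helmert⁻¹: X=-3417814.0244, Y=-2148905.4775, Z=-4921529.5994
→ Helmert⁻¹: X=-3418088.6562, Y=-2148458.9356, Z=-4921814.0370
→ Helmert⁻¹: X=-3418158.0693, Y=-2148330.4453, Z=-4922221.2857
→ geod (Bowring, a=6378137.000): φ=-50.82987000°, λ=-147.85042100°, h=785.8510 m

φ=-50.829870°, λ=-147.850421°, h=785.851 m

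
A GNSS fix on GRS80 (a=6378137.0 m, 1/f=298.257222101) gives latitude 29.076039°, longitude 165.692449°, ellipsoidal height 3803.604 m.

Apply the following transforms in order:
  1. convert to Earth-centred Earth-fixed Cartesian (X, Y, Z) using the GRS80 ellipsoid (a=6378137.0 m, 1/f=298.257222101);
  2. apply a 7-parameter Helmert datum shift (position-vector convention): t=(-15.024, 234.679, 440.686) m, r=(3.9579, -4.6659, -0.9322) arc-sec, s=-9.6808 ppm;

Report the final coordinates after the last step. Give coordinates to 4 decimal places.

start: φ=29.076039°, λ=165.692449°, h=3803.604 m
→ ECEF (a=6378137.000, f=1/298.257222101): X=-5408933.4851, Y=1379479.0400, Z=3083118.1215
→ Helmert 7p (PV): X=-5408959.6541, Y=1379665.6499, Z=3083433.0764

X=-5408959.6541 m, Y=1379665.6499 m, Z=3083433.0764 m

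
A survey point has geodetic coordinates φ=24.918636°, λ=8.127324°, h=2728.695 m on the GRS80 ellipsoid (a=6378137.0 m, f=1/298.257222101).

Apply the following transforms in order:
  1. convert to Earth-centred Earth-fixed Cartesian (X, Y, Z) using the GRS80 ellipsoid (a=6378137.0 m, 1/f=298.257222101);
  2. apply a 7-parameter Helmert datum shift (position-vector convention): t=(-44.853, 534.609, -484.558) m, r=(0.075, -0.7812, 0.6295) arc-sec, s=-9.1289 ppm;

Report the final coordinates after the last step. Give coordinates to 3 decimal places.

X=5732026.528 m, Y=819136.646 m, Z=2671566.061 m

start: φ=24.918636°, λ=8.127324°, h=2728.695 m
→ ECEF (a=6378137.000, f=1/298.257222101): X=5732136.3273, Y=818592.9880, Z=2672053.0048
→ Helmert 7p (PV): X=5732026.5280, Y=819136.6464, Z=2671566.0610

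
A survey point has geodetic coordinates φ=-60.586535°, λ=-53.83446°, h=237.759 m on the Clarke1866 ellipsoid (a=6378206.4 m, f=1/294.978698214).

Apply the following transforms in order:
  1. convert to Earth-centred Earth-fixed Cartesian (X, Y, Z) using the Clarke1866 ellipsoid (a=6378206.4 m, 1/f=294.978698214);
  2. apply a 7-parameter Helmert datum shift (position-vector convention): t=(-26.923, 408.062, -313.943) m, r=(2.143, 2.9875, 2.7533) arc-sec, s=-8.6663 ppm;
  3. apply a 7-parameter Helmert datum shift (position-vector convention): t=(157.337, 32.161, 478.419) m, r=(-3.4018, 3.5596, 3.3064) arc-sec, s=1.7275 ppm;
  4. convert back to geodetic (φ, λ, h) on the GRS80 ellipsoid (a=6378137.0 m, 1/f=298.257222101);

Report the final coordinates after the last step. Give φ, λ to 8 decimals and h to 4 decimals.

start: φ=-60.586535°, λ=-53.834460°, h=237.759 m
→ ECEF (a=6378206.400, f=1/294.978698214): X=1853321.7486, Y=-2535441.2473, Z=-5532872.2278
→ Helmert 7p (PV): X=1853232.4715, Y=-2534928.9901, Z=-5533191.4061
→ Helmert 7p (PV): X=1853338.1558, Y=-2534962.7568, Z=-5532712.7206
→ geod (Bowring, a=6378137.000): φ=-60.58694607°, λ=-53.82906629°, h=-197.1220 m

φ=-60.58694607°, λ=-53.82906629°, h=-197.1220 m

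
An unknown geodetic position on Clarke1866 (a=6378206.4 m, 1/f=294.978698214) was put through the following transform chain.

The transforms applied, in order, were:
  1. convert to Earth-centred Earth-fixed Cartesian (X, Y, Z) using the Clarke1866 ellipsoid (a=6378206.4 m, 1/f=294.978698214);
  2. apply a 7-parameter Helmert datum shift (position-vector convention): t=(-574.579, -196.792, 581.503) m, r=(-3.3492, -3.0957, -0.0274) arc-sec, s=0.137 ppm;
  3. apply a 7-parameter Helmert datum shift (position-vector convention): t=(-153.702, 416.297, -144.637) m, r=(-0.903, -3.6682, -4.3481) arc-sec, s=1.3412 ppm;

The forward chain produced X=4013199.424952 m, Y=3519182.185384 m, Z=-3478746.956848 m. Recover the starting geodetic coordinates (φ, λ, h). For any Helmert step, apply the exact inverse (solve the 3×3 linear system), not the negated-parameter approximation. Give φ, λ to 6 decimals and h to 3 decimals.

φ=-33.274040°, λ=41.243261°, h=22.764 m

start: X=4013199.4250, Y=3519182.1854, Z=-3478746.9568 m
→ Helmert⁻¹: X=4013211.7019, Y=3518860.9973, Z=-3478653.6199
→ Helmert⁻¹: X=4013733.0458, Y=3519114.3341, Z=-3479237.7447
→ geod (Bowring, a=6378206.400): φ=-33.27404000°, λ=41.24326100°, h=22.7640 m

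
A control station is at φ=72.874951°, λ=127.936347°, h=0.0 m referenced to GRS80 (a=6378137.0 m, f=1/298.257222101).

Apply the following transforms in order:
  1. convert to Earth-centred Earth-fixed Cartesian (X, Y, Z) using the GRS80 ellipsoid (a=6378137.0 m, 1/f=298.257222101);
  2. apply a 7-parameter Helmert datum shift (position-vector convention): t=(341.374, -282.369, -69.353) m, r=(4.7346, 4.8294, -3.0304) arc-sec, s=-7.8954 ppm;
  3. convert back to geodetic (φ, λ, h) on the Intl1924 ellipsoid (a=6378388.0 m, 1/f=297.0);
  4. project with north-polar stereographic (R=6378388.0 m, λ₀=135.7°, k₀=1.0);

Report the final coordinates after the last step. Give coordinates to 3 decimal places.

start: φ=72.874951°, λ=127.936347°, h=0.000 m
→ ECEF (a=6378137.000, f=1/298.257222101): X=-1158171.4570, Y=1485791.2732, Z=6073147.5434
→ Helmert 7p (PV): X=-1157656.9169, Y=1485374.7869, Z=6073091.4618
→ geod (Bowring, a=6378388.000): φ=72.88078704°, λ=127.93179049°, h=-411.0089 m
→ stereo (R=6378388.0, λ₀=135.7°): E=-259529.5885, N=-1902462.1127

E=-259529.588 m, N=-1902462.113 m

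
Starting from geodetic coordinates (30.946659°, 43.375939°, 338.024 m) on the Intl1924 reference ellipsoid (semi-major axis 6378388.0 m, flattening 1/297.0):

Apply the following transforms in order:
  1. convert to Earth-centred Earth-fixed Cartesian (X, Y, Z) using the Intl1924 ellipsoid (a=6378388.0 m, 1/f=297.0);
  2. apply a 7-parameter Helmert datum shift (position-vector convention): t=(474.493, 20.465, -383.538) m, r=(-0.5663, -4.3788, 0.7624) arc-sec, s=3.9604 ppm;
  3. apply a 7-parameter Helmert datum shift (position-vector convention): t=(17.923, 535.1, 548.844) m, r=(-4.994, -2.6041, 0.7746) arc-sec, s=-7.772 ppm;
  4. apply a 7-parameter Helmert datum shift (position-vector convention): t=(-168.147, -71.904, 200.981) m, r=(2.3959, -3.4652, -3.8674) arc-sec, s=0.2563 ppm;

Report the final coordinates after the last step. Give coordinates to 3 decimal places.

X=3980170.590 m, Y=3760993.568 m, Z=3261543.046 m

start: φ=30.946659°, λ=43.375939°, h=338.024 m
→ ECEF (a=6378388.000, f=1/297.0): X=3979983.1590, Y=3760518.2289, Z=3261044.4231
→ Helmert 7p (PV): X=3980390.2855, Y=3760577.2512, Z=3260747.9671
→ Helmert 7p (PV): X=3980321.9840, Y=3761177.0190, Z=3261230.6719
→ Helmert 7p (PV): X=3980170.5901, Y=3760993.5679, Z=3261543.0458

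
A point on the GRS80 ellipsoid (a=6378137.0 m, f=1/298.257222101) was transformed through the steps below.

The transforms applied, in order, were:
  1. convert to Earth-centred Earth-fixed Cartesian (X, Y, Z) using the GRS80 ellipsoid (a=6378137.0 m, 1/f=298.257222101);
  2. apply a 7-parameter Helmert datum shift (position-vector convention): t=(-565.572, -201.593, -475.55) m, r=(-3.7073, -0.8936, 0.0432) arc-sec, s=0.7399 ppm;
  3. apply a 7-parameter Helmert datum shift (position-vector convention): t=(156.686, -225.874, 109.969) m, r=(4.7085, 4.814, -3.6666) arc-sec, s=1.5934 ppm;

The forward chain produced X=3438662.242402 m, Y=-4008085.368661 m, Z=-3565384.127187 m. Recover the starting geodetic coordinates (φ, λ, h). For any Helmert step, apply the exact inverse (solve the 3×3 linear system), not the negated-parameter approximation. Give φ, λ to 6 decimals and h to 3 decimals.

start: X=3438662.2424, Y=-4008085.3687, Z=-3565384.1272 m
→ Helmert⁻¹: X=3438654.5328, Y=-4007873.3695, Z=-3565316.6709
→ Helmert⁻¹: X=3439201.2765, Y=-4007605.4574, Z=-3564925.4136
→ geod (Bowring, a=6378137.000): φ=-34.19987800°, λ=-49.36484200°, h=212.9000 m

φ=-34.199878°, λ=-49.364842°, h=212.900 m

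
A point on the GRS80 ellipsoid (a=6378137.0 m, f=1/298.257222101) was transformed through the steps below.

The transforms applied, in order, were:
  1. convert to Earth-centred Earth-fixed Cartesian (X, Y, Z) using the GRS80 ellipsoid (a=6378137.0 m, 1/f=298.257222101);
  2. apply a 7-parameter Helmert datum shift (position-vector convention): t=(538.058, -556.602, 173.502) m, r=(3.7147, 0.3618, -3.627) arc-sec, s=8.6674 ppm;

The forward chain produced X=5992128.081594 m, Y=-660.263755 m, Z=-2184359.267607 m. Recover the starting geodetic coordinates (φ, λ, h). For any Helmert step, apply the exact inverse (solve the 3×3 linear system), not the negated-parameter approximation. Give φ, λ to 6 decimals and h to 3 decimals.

φ=-20.155883°, λ=-0.000360°, h=1736.185 m

start: X=5992128.0816, Y=-660.2638, Z=-2184359.2676 m
→ Helmert⁻¹: X=5991541.9249, Y=-37.6460, Z=-2184503.3254
→ geod (Bowring, a=6378137.000): φ=-20.15588300°, λ=-0.00036000°, h=1736.1850 m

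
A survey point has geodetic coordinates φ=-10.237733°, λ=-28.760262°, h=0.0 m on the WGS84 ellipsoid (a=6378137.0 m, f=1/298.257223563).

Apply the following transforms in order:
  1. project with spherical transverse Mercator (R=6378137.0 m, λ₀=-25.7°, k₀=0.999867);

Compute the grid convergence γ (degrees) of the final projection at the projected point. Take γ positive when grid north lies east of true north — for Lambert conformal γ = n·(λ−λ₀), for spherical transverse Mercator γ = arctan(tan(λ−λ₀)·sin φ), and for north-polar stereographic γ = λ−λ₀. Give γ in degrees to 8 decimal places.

start: φ=-10.237733°, λ=-28.760262°, h=0.000 m
→ into tm (λ₀=-25.7°): φ=-10.23773300°, λ−λ₀=-3.06026200°
convergence γ = 0.54441054°

0.54441054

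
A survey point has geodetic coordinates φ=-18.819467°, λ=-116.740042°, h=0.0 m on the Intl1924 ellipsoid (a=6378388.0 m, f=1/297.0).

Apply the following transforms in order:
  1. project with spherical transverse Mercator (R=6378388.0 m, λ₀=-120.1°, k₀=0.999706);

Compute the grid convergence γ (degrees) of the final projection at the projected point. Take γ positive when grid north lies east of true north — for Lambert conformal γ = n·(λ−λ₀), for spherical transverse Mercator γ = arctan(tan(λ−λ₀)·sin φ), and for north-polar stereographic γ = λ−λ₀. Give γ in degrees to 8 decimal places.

start: φ=-18.819467°, λ=-116.740042°, h=0.000 m
→ into tm (λ₀=-120.1°): φ=-18.81946700°, λ−λ₀=3.35995800°
convergence γ = -1.08499428°

-1.08499428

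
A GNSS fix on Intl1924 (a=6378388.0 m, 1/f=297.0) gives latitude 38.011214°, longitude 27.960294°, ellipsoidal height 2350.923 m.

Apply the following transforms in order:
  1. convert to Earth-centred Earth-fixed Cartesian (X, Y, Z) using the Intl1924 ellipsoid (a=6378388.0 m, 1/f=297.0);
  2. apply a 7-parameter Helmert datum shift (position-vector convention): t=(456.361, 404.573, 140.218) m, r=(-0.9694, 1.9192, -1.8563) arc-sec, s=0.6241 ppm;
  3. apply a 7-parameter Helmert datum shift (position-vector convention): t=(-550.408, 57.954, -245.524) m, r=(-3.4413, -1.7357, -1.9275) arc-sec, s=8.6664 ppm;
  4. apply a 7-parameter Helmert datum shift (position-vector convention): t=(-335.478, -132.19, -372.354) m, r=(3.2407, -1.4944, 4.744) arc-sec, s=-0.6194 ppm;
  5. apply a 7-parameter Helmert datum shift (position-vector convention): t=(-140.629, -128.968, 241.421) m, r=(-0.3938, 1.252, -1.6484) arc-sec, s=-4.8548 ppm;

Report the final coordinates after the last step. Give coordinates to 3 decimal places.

X=4445619.033 m, Y=2360342.443 m, Z=3907698.016 m

start: φ=38.011214°, λ=27.960294°, h=2350.923 m
→ ECEF (a=6378388.000, f=1/297.0): X=4446165.4614, Y=2360117.2714, Z=3907935.9548
→ Helmert 7p (PV): X=4446682.1990, Y=2360501.6701, Z=3908026.1501
→ Helmert 7p (PV): X=4446159.5003, Y=2360603.7292, Z=3907812.5307
→ Helmert 7p (PV): X=4445738.6632, Y=2360510.9397, Z=3907507.0571
→ Helmert 7p (PV): X=4445619.0333, Y=2360342.4434, Z=3907698.0164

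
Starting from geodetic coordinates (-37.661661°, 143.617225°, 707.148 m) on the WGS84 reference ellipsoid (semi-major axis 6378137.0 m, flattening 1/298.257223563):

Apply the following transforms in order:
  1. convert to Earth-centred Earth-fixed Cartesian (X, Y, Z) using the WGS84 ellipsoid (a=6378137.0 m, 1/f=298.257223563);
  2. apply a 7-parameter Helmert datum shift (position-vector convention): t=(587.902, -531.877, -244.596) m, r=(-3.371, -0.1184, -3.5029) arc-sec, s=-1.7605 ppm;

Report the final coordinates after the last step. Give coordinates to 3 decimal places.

X=-4069814.153 m, Y=2998583.850 m, Z=-3876504.619 m

start: φ=-37.661661°, λ=143.617225°, h=707.148 m
→ ECEF (a=6378137.000, f=1/298.257223563): X=-4070462.3787, Y=2999115.2297, Z=-3876215.4956
→ Helmert 7p (PV): X=-4069814.1532, Y=2998583.8503, Z=-3876504.6187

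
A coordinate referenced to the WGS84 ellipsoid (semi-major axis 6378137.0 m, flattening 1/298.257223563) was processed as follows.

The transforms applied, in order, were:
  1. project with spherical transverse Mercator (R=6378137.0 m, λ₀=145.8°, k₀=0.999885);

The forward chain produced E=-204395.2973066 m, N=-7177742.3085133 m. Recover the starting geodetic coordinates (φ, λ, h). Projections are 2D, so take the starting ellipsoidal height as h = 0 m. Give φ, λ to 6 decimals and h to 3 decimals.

φ=-64.424611°, λ=141.543819°, h=0.000 m

start: E=-204395.2973, N=-7177742.3085 m
→ tm⁻¹: φ=-64.42461100°, λ=141.54381900°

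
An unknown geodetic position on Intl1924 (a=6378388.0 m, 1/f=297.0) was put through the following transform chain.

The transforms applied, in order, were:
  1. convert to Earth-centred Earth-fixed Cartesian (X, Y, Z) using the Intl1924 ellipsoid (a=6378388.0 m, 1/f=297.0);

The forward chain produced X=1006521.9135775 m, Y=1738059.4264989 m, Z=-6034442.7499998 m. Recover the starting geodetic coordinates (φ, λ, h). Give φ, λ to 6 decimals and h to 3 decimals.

start: X=1006521.9136, Y=1738059.4265, Z=-6034442.7500 m
→ geod (Bowring, a=6378388.000): φ=-71.70629300°, λ=59.92457900°, h=864.4790 m

φ=-71.706293°, λ=59.924579°, h=864.479 m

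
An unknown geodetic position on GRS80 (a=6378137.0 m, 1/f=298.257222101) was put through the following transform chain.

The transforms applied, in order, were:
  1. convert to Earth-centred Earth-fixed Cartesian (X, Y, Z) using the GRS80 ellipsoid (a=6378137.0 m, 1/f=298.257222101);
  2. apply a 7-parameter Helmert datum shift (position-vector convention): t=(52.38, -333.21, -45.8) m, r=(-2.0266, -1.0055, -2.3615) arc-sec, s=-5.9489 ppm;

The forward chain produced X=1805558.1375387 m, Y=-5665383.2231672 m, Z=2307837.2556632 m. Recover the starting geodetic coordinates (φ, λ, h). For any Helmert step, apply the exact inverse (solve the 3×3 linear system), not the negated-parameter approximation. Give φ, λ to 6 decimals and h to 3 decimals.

φ=21.343331°, λ=-72.321728°, h=2719.576 m

start: X=1805558.1375, Y=-5665383.2232, Z=2307837.2557 m
→ Helmert⁻¹: X=1805592.6075, Y=-5665085.7172, Z=2307832.3224
→ geod (Bowring, a=6378137.000): φ=21.34333100°, λ=-72.32172800°, h=2719.5760 m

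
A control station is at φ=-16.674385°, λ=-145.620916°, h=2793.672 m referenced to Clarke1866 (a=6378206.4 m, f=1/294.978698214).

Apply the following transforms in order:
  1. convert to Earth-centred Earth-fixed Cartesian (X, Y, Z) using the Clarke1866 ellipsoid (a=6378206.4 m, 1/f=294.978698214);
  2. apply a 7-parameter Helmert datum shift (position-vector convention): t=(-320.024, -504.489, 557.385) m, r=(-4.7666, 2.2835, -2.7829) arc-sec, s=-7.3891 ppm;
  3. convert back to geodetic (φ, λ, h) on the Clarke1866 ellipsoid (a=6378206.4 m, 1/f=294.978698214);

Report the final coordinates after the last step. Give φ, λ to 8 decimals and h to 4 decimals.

start: φ=-16.674385°, λ=-145.620916°, h=2793.672 m
→ ECEF (a=6378206.400, f=1/294.978698214): X=-5046324.5518, Y=-3452585.3599, Z=-1819034.1847
→ Helmert 7p (PV): X=-5046674.0074, Y=-3453038.2895, Z=-1818327.7070
→ geod (Bowring, a=6378206.400): φ=-16.66686192°, λ=-145.61926236°, h=3112.3025 m

φ=-16.66686192°, λ=-145.61926236°, h=3112.3025 m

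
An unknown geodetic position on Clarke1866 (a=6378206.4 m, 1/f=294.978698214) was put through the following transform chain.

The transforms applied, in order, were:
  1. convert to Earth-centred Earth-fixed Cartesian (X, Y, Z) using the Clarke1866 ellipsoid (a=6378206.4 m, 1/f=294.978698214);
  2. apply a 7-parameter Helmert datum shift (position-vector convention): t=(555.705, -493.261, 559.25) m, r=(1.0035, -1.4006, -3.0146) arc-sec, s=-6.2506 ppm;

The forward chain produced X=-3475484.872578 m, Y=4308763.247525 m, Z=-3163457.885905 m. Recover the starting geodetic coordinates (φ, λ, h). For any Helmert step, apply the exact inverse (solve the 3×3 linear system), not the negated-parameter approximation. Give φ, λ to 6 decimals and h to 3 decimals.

φ=-29.915149°, λ=128.892323°, h=3975.307 m

start: X=-3475484.8726, Y=4308763.2475, Z=-3163457.8859 m
→ Helmert⁻¹: X=-3476146.7698, Y=4309217.2462, Z=-3164034.2737
→ geod (Bowring, a=6378206.400): φ=-29.91514900°, λ=128.89232300°, h=3975.3070 m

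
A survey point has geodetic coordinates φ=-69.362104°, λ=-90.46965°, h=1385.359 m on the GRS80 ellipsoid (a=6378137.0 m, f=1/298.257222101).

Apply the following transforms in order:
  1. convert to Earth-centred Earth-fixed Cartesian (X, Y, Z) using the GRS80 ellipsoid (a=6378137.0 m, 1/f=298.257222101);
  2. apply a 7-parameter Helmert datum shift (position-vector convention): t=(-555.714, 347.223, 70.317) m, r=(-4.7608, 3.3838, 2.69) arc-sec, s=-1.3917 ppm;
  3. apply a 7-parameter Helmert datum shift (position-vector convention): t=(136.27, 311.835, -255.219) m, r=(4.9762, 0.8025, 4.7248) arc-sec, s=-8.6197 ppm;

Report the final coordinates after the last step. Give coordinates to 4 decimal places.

start: φ=-69.362104°, λ=-90.469650°, h=1385.359 m
→ ECEF (a=6378137.000, f=1/298.257222101): X=-18485.1182, Y=-2255074.0654, Z=-5947625.7594
→ Helmert 7p (PV): X=-19108.9684, Y=-2254861.2221, Z=-5947494.8126
→ Helmert 7p (PV): X=-18944.0225, Y=-2254386.9047, Z=-5947753.0903

X=-18944.0225 m, Y=-2254386.9047 m, Z=-5947753.0903 m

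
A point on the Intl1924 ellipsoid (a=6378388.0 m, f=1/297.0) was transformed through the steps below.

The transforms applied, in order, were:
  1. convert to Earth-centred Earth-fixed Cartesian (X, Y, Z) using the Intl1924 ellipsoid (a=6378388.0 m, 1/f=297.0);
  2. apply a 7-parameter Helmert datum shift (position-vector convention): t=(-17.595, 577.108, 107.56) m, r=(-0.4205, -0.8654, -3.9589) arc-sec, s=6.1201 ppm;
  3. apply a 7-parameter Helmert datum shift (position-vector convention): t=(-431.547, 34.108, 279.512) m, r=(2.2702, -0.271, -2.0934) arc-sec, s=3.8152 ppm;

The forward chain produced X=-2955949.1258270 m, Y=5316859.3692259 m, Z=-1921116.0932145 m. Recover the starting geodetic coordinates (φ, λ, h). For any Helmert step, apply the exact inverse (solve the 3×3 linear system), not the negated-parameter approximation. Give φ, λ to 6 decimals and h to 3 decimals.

φ=-17.643108°, λ=119.073157°, h=2350.266 m

start: X=-2955949.1258, Y=5316859.3692, Z=-1921116.0932 m
→ Helmert⁻¹: X=-2955562.7877, Y=5316753.8324, Z=-1921442.9091
→ Helmert⁻¹: X=-2955637.1997, Y=5316091.3780, Z=-1921515.4708
→ geod (Bowring, a=6378388.000): φ=-17.64310800°, λ=119.07315700°, h=2350.2660 m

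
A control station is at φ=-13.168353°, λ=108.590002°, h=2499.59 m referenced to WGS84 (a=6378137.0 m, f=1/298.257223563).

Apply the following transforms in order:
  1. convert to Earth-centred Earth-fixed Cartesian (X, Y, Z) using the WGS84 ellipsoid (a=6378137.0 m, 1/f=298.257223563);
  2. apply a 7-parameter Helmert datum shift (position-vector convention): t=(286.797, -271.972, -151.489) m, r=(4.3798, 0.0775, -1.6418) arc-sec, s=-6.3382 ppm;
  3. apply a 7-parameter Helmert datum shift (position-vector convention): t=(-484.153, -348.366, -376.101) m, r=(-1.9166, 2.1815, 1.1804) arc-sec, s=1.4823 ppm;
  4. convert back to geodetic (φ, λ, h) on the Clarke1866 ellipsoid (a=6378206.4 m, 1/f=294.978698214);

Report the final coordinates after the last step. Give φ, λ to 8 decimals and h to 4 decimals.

start: φ=-13.168353°, λ=108.590002°, h=2499.590 m
→ ECEF (a=6378137.000, f=1/298.257223563): X=-1980965.0614, Y=5889718.1281, Z=-1444116.2018
→ Helmert 7p (PV): X=-1980619.3713, Y=5889455.2576, Z=-1444132.7327
→ Helmert 7p (PV): X=-1981155.4376, Y=5889090.8681, Z=-1444544.7514
→ geod (Bowring, a=6378206.400): φ=-13.17417371°, λ=108.59350988°, h=2020.3674 m

φ=-13.17417371°, λ=108.59350988°, h=2020.3674 m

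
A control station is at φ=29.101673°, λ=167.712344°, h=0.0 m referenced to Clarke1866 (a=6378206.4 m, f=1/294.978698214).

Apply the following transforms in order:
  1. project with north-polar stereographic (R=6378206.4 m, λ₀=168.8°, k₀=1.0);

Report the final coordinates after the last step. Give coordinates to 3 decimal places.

start: φ=29.101673°, λ=167.712344°, h=0.000 m
→ stereo (R=6378206.4, λ₀=168.8°): E=-142343.7207, N=-7497512.7690

E=-142343.721 m, N=-7497512.769 m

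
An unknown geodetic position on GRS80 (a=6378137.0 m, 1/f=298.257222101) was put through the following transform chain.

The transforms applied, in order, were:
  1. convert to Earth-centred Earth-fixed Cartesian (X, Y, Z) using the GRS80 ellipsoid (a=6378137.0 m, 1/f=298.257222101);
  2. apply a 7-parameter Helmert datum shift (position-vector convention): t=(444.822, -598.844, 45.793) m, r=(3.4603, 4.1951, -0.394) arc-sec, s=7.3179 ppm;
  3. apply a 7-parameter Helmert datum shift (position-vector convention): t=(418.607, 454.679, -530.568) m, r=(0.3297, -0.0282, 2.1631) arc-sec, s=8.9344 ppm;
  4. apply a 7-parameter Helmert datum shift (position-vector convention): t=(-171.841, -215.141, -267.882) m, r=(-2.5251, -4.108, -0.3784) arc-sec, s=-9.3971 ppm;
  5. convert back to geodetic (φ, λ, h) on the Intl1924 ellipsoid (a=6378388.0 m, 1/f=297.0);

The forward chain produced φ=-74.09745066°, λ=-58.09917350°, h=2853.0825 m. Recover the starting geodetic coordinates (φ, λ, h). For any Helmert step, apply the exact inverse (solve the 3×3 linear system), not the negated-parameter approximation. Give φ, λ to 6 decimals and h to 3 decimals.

start: φ=-74.097451°, λ=-58.099174°, h=2853.082 m
→ ECEF (a=6378388.000, f=1/297.0): X=926866.3246, Y=-1489025.1434, Z=-6114818.5367
→ Helmert⁻¹: X=926927.8281, Y=-1488747.4369, Z=-6114644.8004
→ Helmert⁻¹: X=926484.4901, Y=-1489208.2998, Z=-6114057.3532
→ Helmert⁻¹: X=926160.0846, Y=-1488699.3621, Z=-6114014.5931
→ geod (Bowring, a=6378137.000): φ=-74.10064200°, λ=-58.11314100°, h=2068.4000 m

φ=-74.100642°, λ=-58.113141°, h=2068.400 m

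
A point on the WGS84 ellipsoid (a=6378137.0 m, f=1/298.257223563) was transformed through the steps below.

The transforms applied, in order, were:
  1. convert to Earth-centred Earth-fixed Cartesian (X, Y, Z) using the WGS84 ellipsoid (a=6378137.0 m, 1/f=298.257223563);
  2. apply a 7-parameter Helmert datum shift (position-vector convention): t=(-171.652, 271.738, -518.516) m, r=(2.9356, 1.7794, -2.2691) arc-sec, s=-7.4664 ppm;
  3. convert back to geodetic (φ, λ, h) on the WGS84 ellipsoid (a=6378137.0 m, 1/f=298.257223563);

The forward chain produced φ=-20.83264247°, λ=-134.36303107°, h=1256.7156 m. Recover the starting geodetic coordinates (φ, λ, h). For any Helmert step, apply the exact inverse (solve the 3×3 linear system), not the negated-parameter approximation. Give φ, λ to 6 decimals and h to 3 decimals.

φ=-20.827788°, λ=-134.359048°, h=1189.288 m

start: φ=-20.832642°, λ=-134.363031°, h=1256.716 m
→ ECEF (a=6378137.000, f=1/298.257223563): X=-4170639.5185, Y=-4264417.6417, Z=-2254533.8351
→ Helmert⁻¹: X=-4170432.6436, Y=-4264799.1798, Z=-2254007.4285
→ geod (Bowring, a=6378137.000): φ=-20.82778800°, λ=-134.35904800°, h=1189.2880 m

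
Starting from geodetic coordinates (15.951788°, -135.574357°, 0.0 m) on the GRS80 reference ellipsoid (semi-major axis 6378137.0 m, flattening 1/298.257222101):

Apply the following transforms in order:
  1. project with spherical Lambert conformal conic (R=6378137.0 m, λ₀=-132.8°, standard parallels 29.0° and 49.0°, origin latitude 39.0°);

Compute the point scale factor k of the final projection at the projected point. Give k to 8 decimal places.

start: φ=15.951788°, λ=-135.574357°, h=0.000 m
→ into lcc (λ₀=-132.8°): φ=15.95178800°, λ−λ₀=-2.77435700°
scale k = 1.06359671

1.06359671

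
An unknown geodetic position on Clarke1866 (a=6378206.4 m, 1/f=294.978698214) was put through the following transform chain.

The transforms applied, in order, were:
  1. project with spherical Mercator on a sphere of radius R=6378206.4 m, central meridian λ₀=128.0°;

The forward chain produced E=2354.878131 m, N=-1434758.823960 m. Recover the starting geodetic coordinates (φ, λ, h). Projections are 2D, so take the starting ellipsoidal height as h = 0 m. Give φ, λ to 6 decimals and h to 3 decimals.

start: E=2354.8781, N=-1434758.8240 m
→ merc⁻¹: φ=-12.78117700°, λ=128.02115400°

φ=-12.781177°, λ=128.021154°, h=0.000 m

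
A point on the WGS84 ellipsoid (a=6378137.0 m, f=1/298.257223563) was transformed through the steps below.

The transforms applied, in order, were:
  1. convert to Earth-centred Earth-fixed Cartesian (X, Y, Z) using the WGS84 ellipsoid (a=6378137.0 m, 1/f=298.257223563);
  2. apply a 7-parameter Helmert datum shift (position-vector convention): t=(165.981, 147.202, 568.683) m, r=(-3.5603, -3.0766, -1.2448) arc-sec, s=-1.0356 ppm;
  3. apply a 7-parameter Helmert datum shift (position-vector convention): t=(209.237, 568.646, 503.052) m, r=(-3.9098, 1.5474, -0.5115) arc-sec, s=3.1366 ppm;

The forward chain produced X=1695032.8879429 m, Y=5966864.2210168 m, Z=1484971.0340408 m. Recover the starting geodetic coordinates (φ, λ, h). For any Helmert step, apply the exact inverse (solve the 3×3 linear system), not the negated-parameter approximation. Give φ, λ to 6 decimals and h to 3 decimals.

φ=13.544620°, λ=74.143295°, h=218.641 m

start: X=1695032.8879, Y=5966864.2210, Z=1484971.0340 m
→ Helmert⁻¹: X=1694792.4023, Y=5966252.9232, Z=1484589.1320
→ Helmert⁻¹: X=1694614.3076, Y=5966096.5099, Z=1484099.6891
→ geod (Bowring, a=6378137.000): φ=13.54462000°, λ=74.14329500°, h=218.6410 m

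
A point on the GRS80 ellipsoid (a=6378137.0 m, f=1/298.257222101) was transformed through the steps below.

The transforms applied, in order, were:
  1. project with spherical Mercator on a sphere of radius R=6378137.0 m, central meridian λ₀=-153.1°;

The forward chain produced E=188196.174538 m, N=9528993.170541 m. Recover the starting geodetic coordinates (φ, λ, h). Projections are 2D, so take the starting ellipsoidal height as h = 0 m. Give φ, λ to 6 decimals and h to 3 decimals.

φ=64.696940°, λ=-151.409405°, h=0.000 m

start: E=188196.1745, N=9528993.1705 m
→ merc⁻¹: φ=64.69694000°, λ=-151.40940500°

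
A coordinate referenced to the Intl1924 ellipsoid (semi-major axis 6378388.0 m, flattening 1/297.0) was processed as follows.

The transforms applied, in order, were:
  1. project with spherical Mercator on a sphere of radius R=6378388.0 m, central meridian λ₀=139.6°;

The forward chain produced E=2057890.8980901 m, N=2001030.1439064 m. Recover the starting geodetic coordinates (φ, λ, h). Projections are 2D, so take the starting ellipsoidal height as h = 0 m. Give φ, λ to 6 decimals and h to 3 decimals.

start: E=2057890.8981, N=2001030.1439 m
→ merc⁻¹: φ=17.68705700°, λ=158.08562100°

φ=17.687057°, λ=158.085621°, h=0.000 m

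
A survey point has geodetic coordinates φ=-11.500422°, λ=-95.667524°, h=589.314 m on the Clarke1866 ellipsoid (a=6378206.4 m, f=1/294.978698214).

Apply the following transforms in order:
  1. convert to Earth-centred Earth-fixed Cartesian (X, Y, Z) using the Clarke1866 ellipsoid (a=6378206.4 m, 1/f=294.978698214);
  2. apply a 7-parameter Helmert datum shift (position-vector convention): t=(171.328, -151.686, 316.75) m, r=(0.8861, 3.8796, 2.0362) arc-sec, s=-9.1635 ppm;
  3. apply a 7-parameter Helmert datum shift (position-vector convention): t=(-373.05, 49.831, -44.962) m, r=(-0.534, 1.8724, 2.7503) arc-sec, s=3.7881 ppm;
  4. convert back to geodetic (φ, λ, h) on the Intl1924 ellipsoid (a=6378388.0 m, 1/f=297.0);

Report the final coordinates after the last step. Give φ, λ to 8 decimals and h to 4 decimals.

start: φ=-11.500422°, λ=-95.667524°, h=589.314 m
→ ECEF (a=6378206.400, f=1/294.978698214): X=-617378.4288, Y=-6221011.6145, Z=-1263335.9108
→ Helmert 7p (PV): X=-617163.7932, Y=-6221106.9617, Z=-1263022.6970
→ Helmert 7p (PV): X=-617467.6949, Y=-6221092.1959, Z=-1263050.7351
→ geod (Bowring, a=6378388.000): φ=-11.49721955°, λ=-95.66826518°, h=432.2773 m

φ=-11.49721955°, λ=-95.66826518°, h=432.2773 m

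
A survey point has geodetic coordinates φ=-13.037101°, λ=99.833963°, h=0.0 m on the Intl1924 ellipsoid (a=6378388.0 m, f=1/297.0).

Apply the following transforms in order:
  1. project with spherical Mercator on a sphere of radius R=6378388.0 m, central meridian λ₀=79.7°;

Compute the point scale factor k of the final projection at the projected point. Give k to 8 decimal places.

start: φ=-13.037101°, λ=99.833963°, h=0.000 m
→ into merc (λ₀=79.7°): φ=-13.03710100°, λ−λ₀=20.13396300°
scale k = 1.02645777

1.02645777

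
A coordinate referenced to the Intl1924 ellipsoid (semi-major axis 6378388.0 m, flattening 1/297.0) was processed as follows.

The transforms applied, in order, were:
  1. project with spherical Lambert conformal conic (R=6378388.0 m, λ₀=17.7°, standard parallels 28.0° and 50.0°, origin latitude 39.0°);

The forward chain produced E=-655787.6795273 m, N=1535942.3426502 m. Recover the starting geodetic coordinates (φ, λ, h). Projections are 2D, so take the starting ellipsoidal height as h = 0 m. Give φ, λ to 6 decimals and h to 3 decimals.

φ=52.608571°, λ=8.084748°, h=0.000 m

start: E=-655787.6795, N=1535942.3427 m
→ lcc⁻¹: φ=52.60857100°, λ=8.08474800°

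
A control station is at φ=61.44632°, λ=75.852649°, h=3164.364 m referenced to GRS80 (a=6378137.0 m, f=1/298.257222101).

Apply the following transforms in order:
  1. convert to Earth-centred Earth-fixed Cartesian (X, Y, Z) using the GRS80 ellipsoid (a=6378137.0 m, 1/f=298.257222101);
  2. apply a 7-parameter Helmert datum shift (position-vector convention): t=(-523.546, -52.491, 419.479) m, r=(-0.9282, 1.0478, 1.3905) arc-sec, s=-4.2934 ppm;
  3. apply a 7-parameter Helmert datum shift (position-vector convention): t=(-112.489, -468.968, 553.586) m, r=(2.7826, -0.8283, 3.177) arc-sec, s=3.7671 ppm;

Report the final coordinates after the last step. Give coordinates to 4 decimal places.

X=746741.6600 m, Y=2964743.9826 m, Z=5583060.2689 m

start: φ=61.446320°, λ=75.852649°, h=3164.364 m
→ ECEF (a=6378137.000, f=1/298.257222101): X=747437.8145, Y=2965300.6496, Z=5582064.2788
→ Helmert 7p (PV): X=746919.4256, Y=2965265.5855, Z=5582442.6510
→ Helmert 7p (PV): X=746741.6600, Y=2964743.9826, Z=5583060.2689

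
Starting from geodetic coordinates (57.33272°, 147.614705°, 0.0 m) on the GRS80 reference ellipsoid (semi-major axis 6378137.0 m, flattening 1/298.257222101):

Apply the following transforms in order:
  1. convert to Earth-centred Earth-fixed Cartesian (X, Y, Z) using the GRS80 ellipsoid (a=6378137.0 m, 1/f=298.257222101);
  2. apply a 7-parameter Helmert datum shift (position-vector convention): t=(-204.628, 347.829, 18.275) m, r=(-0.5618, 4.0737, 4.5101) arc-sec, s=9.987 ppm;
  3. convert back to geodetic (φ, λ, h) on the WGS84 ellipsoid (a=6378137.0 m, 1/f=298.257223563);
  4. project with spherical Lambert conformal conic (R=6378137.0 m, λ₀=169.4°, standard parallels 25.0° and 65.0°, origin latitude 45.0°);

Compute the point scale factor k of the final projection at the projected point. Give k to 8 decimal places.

start: φ=57.332720°, λ=147.614705°, h=0.000 m
→ ECEF (a=6378137.000, f=1/298.257222101): X=-2914128.8441, Y=1848313.4420, Z=5345990.0769
→ Helmert 7p (PV): X=-2914297.4068, Y=1848630.5712, Z=5346114.2622
→ geod (Bowring, a=6378137.000): φ=57.33096198°, λ=147.61175783°, h=273.0616 m
→ into lcc (λ₀=169.4°): φ=57.33096198°, λ−λ₀=-21.78824217°
scale k = 0.95794317

0.95794317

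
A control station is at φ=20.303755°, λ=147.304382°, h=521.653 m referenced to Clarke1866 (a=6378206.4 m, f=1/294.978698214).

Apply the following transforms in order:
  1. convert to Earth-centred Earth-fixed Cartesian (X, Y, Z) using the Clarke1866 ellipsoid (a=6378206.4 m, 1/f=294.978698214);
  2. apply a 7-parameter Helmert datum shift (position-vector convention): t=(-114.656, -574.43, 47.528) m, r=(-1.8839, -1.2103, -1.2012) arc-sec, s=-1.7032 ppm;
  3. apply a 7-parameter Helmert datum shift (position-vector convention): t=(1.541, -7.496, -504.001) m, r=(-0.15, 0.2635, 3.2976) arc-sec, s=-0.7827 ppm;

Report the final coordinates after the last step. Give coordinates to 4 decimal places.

X=-5036691.8888 m, Y=3232243.1786 m, Z=2198799.1096 m

start: φ=20.303755°, λ=147.304382°, h=521.653 m
→ ECEF (a=6378206.400, f=1/294.978698214): X=-5036548.3497, Y=3232862.6454, Z=2199316.0461
→ Helmert 7p (PV): X=-5036648.5056, Y=3232332.1271, Z=2199300.7483
→ Helmert 7p (PV): X=-5036691.8888, Y=3232243.1786, Z=2198799.1096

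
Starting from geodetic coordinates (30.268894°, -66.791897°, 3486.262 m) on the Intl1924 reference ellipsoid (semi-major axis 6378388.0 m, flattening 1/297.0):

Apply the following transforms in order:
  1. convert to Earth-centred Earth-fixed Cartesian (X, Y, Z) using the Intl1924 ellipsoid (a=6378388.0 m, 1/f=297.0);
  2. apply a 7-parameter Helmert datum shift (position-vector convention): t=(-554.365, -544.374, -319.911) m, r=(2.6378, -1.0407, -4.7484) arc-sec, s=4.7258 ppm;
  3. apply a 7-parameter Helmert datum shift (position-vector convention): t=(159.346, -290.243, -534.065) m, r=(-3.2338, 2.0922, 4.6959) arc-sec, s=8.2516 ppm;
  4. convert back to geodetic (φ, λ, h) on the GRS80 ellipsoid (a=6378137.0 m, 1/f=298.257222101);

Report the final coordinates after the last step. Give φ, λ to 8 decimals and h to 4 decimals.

start: φ=30.268894°, λ=-66.791897°, h=3486.262 m
→ ECEF (a=6378388.000, f=1/297.0): X=2173913.2951, Y=-5070139.3126, Z=3197956.8313
→ Helmert 7p (PV): X=2173236.3486, Y=-5070798.5897, Z=3197598.1623
→ Helmert 7p (PV): X=2173561.5063, Y=-5071031.0658, Z=3197147.9389
→ geod (Bowring, a=6378137.000): φ=30.25878533°, λ=-66.79890407°, h=3894.6369 m

φ=30.25878533°, λ=-66.79890407°, h=3894.6369 m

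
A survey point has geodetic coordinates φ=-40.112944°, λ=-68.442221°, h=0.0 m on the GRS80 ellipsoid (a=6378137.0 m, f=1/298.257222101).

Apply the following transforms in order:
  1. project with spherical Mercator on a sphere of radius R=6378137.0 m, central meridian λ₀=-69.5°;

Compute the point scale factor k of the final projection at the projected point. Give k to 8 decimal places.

1.30757265

start: φ=-40.112944°, λ=-68.442221°, h=0.000 m
→ into merc (λ₀=-69.5°): φ=-40.11294400°, λ−λ₀=1.05777900°
scale k = 1.30757265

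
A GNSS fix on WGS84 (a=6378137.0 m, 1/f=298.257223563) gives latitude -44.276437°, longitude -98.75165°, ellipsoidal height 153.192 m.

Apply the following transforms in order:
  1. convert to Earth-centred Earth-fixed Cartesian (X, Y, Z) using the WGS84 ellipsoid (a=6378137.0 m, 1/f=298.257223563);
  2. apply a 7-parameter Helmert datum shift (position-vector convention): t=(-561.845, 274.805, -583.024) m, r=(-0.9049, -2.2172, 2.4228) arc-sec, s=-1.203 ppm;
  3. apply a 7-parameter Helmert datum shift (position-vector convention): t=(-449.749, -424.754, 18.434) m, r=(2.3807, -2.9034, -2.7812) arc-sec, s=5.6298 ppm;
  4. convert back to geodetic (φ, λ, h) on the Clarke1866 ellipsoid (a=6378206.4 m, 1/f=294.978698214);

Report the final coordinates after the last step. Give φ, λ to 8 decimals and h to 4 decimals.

φ=-44.28093693°, λ=-98.76268543°, h=838.5027 m

start: φ=-44.276437°, λ=-98.751650°, h=153.192 m
→ ECEF (a=6378137.000, f=1/298.257223563): X=-695972.3020, Y=-4520938.7293, Z=-4430242.4429
→ Helmert 7p (PV): X=-696432.5847, Y=-4520686.0964, Z=-4430807.7848
→ Helmert 7p (PV): X=-696884.8413, Y=-4521075.7700, Z=-4430876.2763
→ geod (Bowring, a=6378206.400): φ=-44.28093693°, λ=-98.76268543°, h=838.5027 m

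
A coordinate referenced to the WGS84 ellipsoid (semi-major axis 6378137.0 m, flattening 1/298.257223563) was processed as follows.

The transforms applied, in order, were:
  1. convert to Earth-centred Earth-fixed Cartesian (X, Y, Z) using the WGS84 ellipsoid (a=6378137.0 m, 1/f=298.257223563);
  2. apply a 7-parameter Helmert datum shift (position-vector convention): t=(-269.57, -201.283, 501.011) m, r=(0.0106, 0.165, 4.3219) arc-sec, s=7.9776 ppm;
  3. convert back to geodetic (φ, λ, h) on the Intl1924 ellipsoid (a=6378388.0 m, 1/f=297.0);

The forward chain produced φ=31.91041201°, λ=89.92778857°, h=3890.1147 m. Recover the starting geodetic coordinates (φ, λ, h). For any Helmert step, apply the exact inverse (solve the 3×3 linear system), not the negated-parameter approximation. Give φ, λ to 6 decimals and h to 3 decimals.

φ=31.904879°, λ=89.923771°, h=3971.136 m

start: φ=31.910412°, λ=89.927789°, h=3890.115 m
→ ECEF (a=6378388.000, f=1/297.0): X=6834.5675, Y=5422848.5226, Z=3354108.7642
→ Helmert⁻¹: X=7215.0273, Y=5423006.5642, Z=3353580.7267
→ geod (Bowring, a=6378137.000): φ=31.90487900°, λ=89.92377100°, h=3971.1360 m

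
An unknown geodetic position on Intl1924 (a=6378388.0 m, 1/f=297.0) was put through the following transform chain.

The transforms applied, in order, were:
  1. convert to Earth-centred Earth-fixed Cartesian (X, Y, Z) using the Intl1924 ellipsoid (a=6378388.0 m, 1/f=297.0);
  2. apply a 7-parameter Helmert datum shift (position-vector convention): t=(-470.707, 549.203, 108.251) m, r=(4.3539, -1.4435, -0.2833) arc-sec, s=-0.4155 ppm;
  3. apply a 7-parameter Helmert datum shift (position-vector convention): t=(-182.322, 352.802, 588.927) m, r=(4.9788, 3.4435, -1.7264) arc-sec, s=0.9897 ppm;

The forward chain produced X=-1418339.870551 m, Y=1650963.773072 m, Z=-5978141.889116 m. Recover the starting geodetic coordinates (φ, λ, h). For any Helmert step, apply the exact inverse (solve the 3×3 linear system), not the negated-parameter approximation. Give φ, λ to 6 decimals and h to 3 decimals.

start: X=-1418339.8706, Y=1650963.7731, Z=-5978141.8891 m
→ Helmert⁻¹: X=-1418070.1458, Y=1650453.1530, Z=-5978788.4115
→ Helmert⁻¹: X=-1417644.1359, Y=1649776.4835, Z=-5978924.0496
→ geod (Bowring, a=6378388.000): φ=-70.13187100°, λ=130.67229200°, h=2900.6600 m

φ=-70.131871°, λ=130.672292°, h=2900.660 m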